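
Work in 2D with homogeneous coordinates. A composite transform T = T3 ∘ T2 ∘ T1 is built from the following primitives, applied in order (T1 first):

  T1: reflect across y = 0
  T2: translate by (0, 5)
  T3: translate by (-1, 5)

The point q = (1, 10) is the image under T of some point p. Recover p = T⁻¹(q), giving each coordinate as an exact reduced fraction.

p = (2, 0)

T1 = [1 0 0; 0 -1 0; 0 0 1]
T2·T1 = [1 0 0; 0 -1 5; 0 0 1]
T3·…·T1 = [1 0 -1; 0 -1 10; 0 0 1]
det M = -1; M⁻¹ = [1 0 1; 0 -1 10; 0 0 1]
M⁻¹ · (1, 10)ᵀ = (2, 0)ᵀ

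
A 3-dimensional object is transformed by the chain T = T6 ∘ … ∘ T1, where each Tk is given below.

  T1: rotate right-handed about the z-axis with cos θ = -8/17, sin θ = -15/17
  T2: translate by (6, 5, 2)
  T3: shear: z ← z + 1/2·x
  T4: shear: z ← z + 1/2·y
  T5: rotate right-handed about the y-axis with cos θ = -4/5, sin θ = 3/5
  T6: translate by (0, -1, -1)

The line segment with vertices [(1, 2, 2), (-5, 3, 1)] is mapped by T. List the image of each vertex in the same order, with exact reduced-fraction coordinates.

image vertices: (-5/17, 37/17, -217/17), (-13/10, 7, -88/5)

T1 rotate right-handed about the z-axis with cos θ = -8/17, sin θ = -15/17: (1, 2, 2) → (22/17, -31/17, 2); (-5, 3, 1) → (5, 3, 1)
T2 translate by (6, 5, 2): (22/17, -31/17, 2) → (124/17, 54/17, 4); (5, 3, 1) → (11, 8, 3)
T3 shear: z ← z + 1/2·x: (124/17, 54/17, 4) → (124/17, 54/17, 130/17); (11, 8, 3) → (11, 8, 17/2)
T4 shear: z ← z + 1/2·y: (124/17, 54/17, 130/17) → (124/17, 54/17, 157/17); (11, 8, 17/2) → (11, 8, 25/2)
T5 rotate right-handed about the y-axis with cos θ = -4/5, sin θ = 3/5: (124/17, 54/17, 157/17) → (-5/17, 54/17, -200/17); (11, 8, 25/2) → (-13/10, 8, -83/5)
T6 translate by (0, -1, -1): (-5/17, 54/17, -200/17) → (-5/17, 37/17, -217/17); (-13/10, 8, -83/5) → (-13/10, 7, -88/5)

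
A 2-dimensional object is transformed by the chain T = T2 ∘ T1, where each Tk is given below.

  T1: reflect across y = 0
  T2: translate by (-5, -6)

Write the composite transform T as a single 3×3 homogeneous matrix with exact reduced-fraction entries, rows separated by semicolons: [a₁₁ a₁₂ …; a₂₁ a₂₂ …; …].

T = [1 0 -5; 0 -1 -6; 0 0 1]

T1 = [1 0 0; 0 -1 0; 0 0 1]
T2·T1 = [1 0 -5; 0 -1 -6; 0 0 1]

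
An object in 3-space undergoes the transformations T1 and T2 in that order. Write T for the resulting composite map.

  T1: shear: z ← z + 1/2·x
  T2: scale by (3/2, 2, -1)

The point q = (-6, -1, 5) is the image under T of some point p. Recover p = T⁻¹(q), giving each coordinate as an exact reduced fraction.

p = (-4, -1/2, -3)

T1 = [1 0 0 0; 0 1 0 0; 1/2 0 1 0; 0 0 0 1]
T2·T1 = [3/2 0 0 0; 0 2 0 0; -1/2 0 -1 0; 0 0 0 1]
det M = -3; M⁻¹ = [2/3 0 0 0; 0 1/2 0 0; -1/3 0 -1 0; 0 0 0 1]
M⁻¹ · (-6, -1, 5)ᵀ = (-4, -1/2, -3)ᵀ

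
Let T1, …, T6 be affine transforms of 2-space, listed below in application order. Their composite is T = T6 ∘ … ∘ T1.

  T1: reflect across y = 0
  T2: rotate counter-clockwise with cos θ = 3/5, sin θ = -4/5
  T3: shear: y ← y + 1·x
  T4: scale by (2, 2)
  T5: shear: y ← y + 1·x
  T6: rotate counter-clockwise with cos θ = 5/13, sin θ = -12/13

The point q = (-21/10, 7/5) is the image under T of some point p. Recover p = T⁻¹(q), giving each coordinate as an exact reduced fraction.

p = (-7/4, 0)

T1 = [1 0 0; 0 -1 0; 0 0 1]
T2·T1 = [3/5 -4/5 0; -4/5 -3/5 0; 0 0 1]
T3·…·T1 = [3/5 -4/5 0; -1/5 -7/5 0; 0 0 1]
T4·…·T1 = [6/5 -8/5 0; -2/5 -14/5 0; 0 0 1]
T5·…·T1 = [6/5 -8/5 0; 4/5 -22/5 0; 0 0 1]
T6·…·T1 = [6/5 -304/65 0; -4/5 -14/65 0; 0 0 1]
det M = -4; M⁻¹ = [7/130 -76/65 0; -1/5 -3/10 0; 0 0 1]
M⁻¹ · (-21/10, 7/5)ᵀ = (-7/4, 0)ᵀ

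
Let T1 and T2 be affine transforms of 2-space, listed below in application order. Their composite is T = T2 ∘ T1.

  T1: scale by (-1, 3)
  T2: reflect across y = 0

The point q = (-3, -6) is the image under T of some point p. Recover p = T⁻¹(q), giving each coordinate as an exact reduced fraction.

p = (3, 2)

T1 = [-1 0 0; 0 3 0; 0 0 1]
T2·T1 = [-1 0 0; 0 -3 0; 0 0 1]
det M = 3; M⁻¹ = [-1 0 0; 0 -1/3 0; 0 0 1]
M⁻¹ · (-3, -6)ᵀ = (3, 2)ᵀ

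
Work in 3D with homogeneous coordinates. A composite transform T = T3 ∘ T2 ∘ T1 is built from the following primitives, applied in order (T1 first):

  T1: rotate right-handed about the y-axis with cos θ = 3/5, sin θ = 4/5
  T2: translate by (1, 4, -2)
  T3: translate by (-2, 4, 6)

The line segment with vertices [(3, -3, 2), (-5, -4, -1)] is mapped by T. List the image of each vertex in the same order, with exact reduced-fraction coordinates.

image vertices: (12/5, 5, 14/5), (-24/5, 4, 37/5)

T1 rotate right-handed about the y-axis with cos θ = 3/5, sin θ = 4/5: (3, -3, 2) → (17/5, -3, -6/5); (-5, -4, -1) → (-19/5, -4, 17/5)
T2 translate by (1, 4, -2): (17/5, -3, -6/5) → (22/5, 1, -16/5); (-19/5, -4, 17/5) → (-14/5, 0, 7/5)
T3 translate by (-2, 4, 6): (22/5, 1, -16/5) → (12/5, 5, 14/5); (-14/5, 0, 7/5) → (-24/5, 4, 37/5)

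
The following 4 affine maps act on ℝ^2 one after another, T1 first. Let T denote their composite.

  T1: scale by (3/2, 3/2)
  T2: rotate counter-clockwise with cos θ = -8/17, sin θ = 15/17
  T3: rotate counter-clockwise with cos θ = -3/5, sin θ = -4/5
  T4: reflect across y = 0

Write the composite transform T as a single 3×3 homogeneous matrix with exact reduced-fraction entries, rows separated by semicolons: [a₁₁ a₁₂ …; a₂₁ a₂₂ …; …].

T1 = [3/2 0 0; 0 3/2 0; 0 0 1]
T2·T1 = [-12/17 -45/34 0; 45/34 -12/17 0; 0 0 1]
T3·…·T1 = [126/85 39/170 0; -39/170 126/85 0; 0 0 1]
T4·…·T1 = [126/85 39/170 0; 39/170 -126/85 0; 0 0 1]

T = [126/85 39/170 0; 39/170 -126/85 0; 0 0 1]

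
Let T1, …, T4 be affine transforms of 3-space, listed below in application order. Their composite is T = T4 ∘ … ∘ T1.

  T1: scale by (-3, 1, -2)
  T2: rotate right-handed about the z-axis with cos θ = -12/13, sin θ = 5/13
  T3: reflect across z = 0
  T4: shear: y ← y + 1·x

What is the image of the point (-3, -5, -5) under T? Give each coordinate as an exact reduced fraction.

T1 scale by (-3, 1, -2): (-3, -5, -5) → (9, -5, 10)
T2 rotate right-handed about the z-axis with cos θ = -12/13, sin θ = 5/13: (9, -5, 10) → (-83/13, 105/13, 10)
T3 reflect across z = 0: (-83/13, 105/13, 10) → (-83/13, 105/13, -10)
T4 shear: y ← y + 1·x: (-83/13, 105/13, -10) → (-83/13, 22/13, -10)

T(p) = (-83/13, 22/13, -10)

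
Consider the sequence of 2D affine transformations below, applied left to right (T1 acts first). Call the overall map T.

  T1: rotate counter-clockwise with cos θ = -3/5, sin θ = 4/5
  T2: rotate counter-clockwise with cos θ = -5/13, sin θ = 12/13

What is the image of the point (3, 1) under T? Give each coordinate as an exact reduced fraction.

T1 rotate counter-clockwise with cos θ = -3/5, sin θ = 4/5: (3, 1) → (-13/5, 9/5)
T2 rotate counter-clockwise with cos θ = -5/13, sin θ = 12/13: (-13/5, 9/5) → (-43/65, -201/65)

T(p) = (-43/65, -201/65)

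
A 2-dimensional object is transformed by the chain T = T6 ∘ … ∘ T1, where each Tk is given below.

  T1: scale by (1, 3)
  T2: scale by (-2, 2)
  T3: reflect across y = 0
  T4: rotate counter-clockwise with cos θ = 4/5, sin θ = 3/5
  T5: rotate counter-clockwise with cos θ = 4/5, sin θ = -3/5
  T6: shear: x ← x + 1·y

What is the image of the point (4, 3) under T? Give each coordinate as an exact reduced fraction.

T1 scale by (1, 3): (4, 3) → (4, 9)
T2 scale by (-2, 2): (4, 9) → (-8, 18)
T3 reflect across y = 0: (-8, 18) → (-8, -18)
T4 rotate counter-clockwise with cos θ = 4/5, sin θ = 3/5: (-8, -18) → (22/5, -96/5)
T5 rotate counter-clockwise with cos θ = 4/5, sin θ = -3/5: (22/5, -96/5) → (-8, -18)
T6 shear: x ← x + 1·y: (-8, -18) → (-26, -18)

T(p) = (-26, -18)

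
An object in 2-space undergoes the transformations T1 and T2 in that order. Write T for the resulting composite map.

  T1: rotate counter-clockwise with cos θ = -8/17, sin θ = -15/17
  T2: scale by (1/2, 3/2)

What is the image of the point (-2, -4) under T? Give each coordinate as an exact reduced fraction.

T(p) = (-22/17, 93/17)

T1 rotate counter-clockwise with cos θ = -8/17, sin θ = -15/17: (-2, -4) → (-44/17, 62/17)
T2 scale by (1/2, 3/2): (-44/17, 62/17) → (-22/17, 93/17)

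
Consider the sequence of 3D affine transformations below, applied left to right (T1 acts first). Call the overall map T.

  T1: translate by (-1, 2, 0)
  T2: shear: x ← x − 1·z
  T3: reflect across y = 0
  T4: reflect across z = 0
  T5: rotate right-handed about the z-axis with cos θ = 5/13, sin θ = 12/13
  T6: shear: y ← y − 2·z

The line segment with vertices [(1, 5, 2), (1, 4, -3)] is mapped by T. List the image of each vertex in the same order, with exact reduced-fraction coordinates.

image vertices: (74/13, -7/13, -2), (87/13, -72/13, 3)

T1 translate by (-1, 2, 0): (1, 5, 2) → (0, 7, 2); (1, 4, -3) → (0, 6, -3)
T2 shear: x ← x − 1·z: (0, 7, 2) → (-2, 7, 2); (0, 6, -3) → (3, 6, -3)
T3 reflect across y = 0: (-2, 7, 2) → (-2, -7, 2); (3, 6, -3) → (3, -6, -3)
T4 reflect across z = 0: (-2, -7, 2) → (-2, -7, -2); (3, -6, -3) → (3, -6, 3)
T5 rotate right-handed about the z-axis with cos θ = 5/13, sin θ = 12/13: (-2, -7, -2) → (74/13, -59/13, -2); (3, -6, 3) → (87/13, 6/13, 3)
T6 shear: y ← y − 2·z: (74/13, -59/13, -2) → (74/13, -7/13, -2); (87/13, 6/13, 3) → (87/13, -72/13, 3)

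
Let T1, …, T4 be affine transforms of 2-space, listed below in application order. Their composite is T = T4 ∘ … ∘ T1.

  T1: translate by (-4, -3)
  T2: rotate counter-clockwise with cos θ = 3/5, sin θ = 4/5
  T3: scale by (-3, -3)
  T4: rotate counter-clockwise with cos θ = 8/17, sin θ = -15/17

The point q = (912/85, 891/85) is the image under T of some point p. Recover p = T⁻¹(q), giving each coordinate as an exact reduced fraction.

T1 = [1 0 -4; 0 1 -3; 0 0 1]
T2·T1 = [3/5 -4/5 0; 4/5 3/5 -5; 0 0 1]
T3·…·T1 = [-9/5 12/5 0; -12/5 -9/5 15; 0 0 1]
T4·…·T1 = [-252/85 -39/85 225/17; 39/85 -252/85 120/17; 0 0 1]
det M = 9; M⁻¹ = [-28/85 13/255 4; -13/255 -28/85 3; 0 0 1]
M⁻¹ · (912/85, 891/85)ᵀ = (1, -1)ᵀ

p = (1, -1)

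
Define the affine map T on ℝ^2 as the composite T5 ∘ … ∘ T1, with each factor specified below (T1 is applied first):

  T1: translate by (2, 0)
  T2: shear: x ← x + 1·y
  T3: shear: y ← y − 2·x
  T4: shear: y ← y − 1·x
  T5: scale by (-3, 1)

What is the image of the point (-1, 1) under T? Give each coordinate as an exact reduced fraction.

T1 translate by (2, 0): (-1, 1) → (1, 1)
T2 shear: x ← x + 1·y: (1, 1) → (2, 1)
T3 shear: y ← y − 2·x: (2, 1) → (2, -3)
T4 shear: y ← y − 1·x: (2, -3) → (2, -5)
T5 scale by (-3, 1): (2, -5) → (-6, -5)

T(p) = (-6, -5)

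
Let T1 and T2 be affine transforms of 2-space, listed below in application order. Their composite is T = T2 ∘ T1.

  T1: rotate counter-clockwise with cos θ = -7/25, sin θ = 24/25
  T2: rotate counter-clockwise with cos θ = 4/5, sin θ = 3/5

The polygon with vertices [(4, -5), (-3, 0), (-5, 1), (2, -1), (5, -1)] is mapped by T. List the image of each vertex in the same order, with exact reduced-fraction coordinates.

image vertices: (-1/5, 32/5), (12/5, -9/5), (17/5, -19/5), (-1, 2), (-17/5, 19/5)

T1 rotate counter-clockwise with cos θ = -7/25, sin θ = 24/25: (4, -5) → (92/25, 131/25); (-3, 0) → (21/25, -72/25); (-5, 1) → (11/25, -127/25); (2, -1) → (2/5, 11/5); (5, -1) → (-11/25, 127/25)
T2 rotate counter-clockwise with cos θ = 4/5, sin θ = 3/5: (92/25, 131/25) → (-1/5, 32/5); (21/25, -72/25) → (12/5, -9/5); (11/25, -127/25) → (17/5, -19/5); (2/5, 11/5) → (-1, 2); (-11/25, 127/25) → (-17/5, 19/5)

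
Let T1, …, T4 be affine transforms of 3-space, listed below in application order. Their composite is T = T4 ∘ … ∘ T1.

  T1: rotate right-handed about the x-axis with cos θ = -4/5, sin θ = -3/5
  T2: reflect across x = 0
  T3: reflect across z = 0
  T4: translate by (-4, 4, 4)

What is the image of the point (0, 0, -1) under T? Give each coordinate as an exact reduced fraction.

T(p) = (-4, 17/5, 16/5)

T1 rotate right-handed about the x-axis with cos θ = -4/5, sin θ = -3/5: (0, 0, -1) → (0, -3/5, 4/5)
T2 reflect across x = 0: (0, -3/5, 4/5) → (0, -3/5, 4/5)
T3 reflect across z = 0: (0, -3/5, 4/5) → (0, -3/5, -4/5)
T4 translate by (-4, 4, 4): (0, -3/5, -4/5) → (-4, 17/5, 16/5)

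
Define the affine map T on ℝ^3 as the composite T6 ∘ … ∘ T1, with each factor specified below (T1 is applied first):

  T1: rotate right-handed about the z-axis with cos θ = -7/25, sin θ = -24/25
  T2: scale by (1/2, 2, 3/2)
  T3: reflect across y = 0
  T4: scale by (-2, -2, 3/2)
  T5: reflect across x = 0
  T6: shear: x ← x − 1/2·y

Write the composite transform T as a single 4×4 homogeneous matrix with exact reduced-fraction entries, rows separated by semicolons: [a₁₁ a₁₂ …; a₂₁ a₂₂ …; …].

T1 = [-7/25 24/25 0 0; -24/25 -7/25 0 0; 0 0 1 0; 0 0 0 1]
T2·T1 = [-7/50 12/25 0 0; -48/25 -14/25 0 0; 0 0 3/2 0; 0 0 0 1]
T3·…·T1 = [-7/50 12/25 0 0; 48/25 14/25 0 0; 0 0 3/2 0; 0 0 0 1]
T4·…·T1 = [7/25 -24/25 0 0; -96/25 -28/25 0 0; 0 0 9/4 0; 0 0 0 1]
T5·…·T1 = [-7/25 24/25 0 0; -96/25 -28/25 0 0; 0 0 9/4 0; 0 0 0 1]
T6·…·T1 = [41/25 38/25 0 0; -96/25 -28/25 0 0; 0 0 9/4 0; 0 0 0 1]

T = [41/25 38/25 0 0; -96/25 -28/25 0 0; 0 0 9/4 0; 0 0 0 1]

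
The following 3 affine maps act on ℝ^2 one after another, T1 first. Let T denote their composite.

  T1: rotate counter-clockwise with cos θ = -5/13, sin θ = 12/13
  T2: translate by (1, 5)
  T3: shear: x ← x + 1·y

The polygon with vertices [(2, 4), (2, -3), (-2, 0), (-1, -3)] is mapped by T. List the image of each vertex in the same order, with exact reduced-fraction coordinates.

image vertices: (24/13, 69/13), (11, 8), (64/13, 41/13), (122/13, 68/13)

T1 rotate counter-clockwise with cos θ = -5/13, sin θ = 12/13: (2, 4) → (-58/13, 4/13); (2, -3) → (2, 3); (-2, 0) → (10/13, -24/13); (-1, -3) → (41/13, 3/13)
T2 translate by (1, 5): (-58/13, 4/13) → (-45/13, 69/13); (2, 3) → (3, 8); (10/13, -24/13) → (23/13, 41/13); (41/13, 3/13) → (54/13, 68/13)
T3 shear: x ← x + 1·y: (-45/13, 69/13) → (24/13, 69/13); (3, 8) → (11, 8); (23/13, 41/13) → (64/13, 41/13); (54/13, 68/13) → (122/13, 68/13)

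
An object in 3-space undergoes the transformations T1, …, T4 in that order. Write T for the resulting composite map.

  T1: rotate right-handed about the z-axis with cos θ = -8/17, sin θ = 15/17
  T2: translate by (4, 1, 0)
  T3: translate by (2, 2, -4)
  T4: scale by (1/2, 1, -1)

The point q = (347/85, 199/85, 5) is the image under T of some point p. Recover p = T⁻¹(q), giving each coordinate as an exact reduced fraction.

p = (-8/5, -8/5, -1)

T1 = [-8/17 -15/17 0 0; 15/17 -8/17 0 0; 0 0 1 0; 0 0 0 1]
T2·T1 = [-8/17 -15/17 0 4; 15/17 -8/17 0 1; 0 0 1 0; 0 0 0 1]
T3·…·T1 = [-8/17 -15/17 0 6; 15/17 -8/17 0 3; 0 0 1 -4; 0 0 0 1]
T4·…·T1 = [-4/17 -15/34 0 3; 15/17 -8/17 0 3; 0 0 -1 4; 0 0 0 1]
det M = -1/2; M⁻¹ = [-16/17 15/17 0 3/17; -30/17 -8/17 0 114/17; 0 0 -1 4; 0 0 0 1]
M⁻¹ · (347/85, 199/85, 5)ᵀ = (-8/5, -8/5, -1)ᵀ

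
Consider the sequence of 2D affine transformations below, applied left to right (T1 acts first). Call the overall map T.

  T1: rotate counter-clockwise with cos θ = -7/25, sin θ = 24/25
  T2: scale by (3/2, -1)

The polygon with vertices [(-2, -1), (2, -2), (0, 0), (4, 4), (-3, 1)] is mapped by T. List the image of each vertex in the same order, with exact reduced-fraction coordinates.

image vertices: (57/25, 41/25), (51/25, -62/25), (0, 0), (-186/25, -68/25), (-9/50, 79/25)

T1 rotate counter-clockwise with cos θ = -7/25, sin θ = 24/25: (-2, -1) → (38/25, -41/25); (2, -2) → (34/25, 62/25); (0, 0) → (0, 0); (4, 4) → (-124/25, 68/25); (-3, 1) → (-3/25, -79/25)
T2 scale by (3/2, -1): (38/25, -41/25) → (57/25, 41/25); (34/25, 62/25) → (51/25, -62/25); (0, 0) → (0, 0); (-124/25, 68/25) → (-186/25, -68/25); (-3/25, -79/25) → (-9/50, 79/25)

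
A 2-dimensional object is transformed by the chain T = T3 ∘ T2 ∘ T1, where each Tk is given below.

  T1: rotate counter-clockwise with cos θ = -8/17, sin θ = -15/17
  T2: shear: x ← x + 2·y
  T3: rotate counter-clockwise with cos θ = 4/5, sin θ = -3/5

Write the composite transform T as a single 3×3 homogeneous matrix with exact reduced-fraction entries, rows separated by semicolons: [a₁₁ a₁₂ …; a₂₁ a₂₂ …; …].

T1 = [-8/17 15/17 0; -15/17 -8/17 0; 0 0 1]
T2·T1 = [-38/17 -1/17 0; -15/17 -8/17 0; 0 0 1]
T3·…·T1 = [-197/85 -28/85 0; 54/85 -29/85 0; 0 0 1]

T = [-197/85 -28/85 0; 54/85 -29/85 0; 0 0 1]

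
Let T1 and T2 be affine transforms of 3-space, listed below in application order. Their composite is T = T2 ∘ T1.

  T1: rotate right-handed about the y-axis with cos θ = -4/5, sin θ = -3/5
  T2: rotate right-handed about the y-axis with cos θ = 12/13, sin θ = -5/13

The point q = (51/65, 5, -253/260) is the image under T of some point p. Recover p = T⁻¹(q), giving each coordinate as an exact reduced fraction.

p = (-1, 5, 3/4)

T1 = [-4/5 0 -3/5 0; 0 1 0 0; 3/5 0 -4/5 0; 0 0 0 1]
T2·T1 = [-63/65 0 -16/65 0; 0 1 0 0; 16/65 0 -63/65 0; 0 0 0 1]
det M = 1; M⁻¹ = [-63/65 0 16/65 0; 0 1 0 0; -16/65 0 -63/65 0; 0 0 0 1]
M⁻¹ · (51/65, 5, -253/260)ᵀ = (-1, 5, 3/4)ᵀ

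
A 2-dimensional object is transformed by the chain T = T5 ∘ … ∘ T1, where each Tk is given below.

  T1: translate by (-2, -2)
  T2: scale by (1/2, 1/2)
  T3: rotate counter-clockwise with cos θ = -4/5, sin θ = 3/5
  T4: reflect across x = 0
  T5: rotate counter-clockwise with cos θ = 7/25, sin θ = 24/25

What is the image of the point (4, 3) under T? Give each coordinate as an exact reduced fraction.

T(p) = (29/250, 139/125)

T1 translate by (-2, -2): (4, 3) → (2, 1)
T2 scale by (1/2, 1/2): (2, 1) → (1, 1/2)
T3 rotate counter-clockwise with cos θ = -4/5, sin θ = 3/5: (1, 1/2) → (-11/10, 1/5)
T4 reflect across x = 0: (-11/10, 1/5) → (11/10, 1/5)
T5 rotate counter-clockwise with cos θ = 7/25, sin θ = 24/25: (11/10, 1/5) → (29/250, 139/125)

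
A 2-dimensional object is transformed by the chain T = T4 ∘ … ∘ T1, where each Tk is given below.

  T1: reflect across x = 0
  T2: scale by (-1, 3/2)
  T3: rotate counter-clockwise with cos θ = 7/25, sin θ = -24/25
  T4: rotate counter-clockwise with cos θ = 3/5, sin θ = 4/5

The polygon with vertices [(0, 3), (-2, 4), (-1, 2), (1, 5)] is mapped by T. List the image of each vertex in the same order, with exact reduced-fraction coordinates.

T1 reflect across x = 0: (0, 3) → (0, 3); (-2, 4) → (2, 4); (-1, 2) → (1, 2); (1, 5) → (-1, 5)
T2 scale by (-1, 3/2): (0, 3) → (0, 9/2); (2, 4) → (-2, 6); (1, 2) → (-1, 3); (-1, 5) → (1, 15/2)
T3 rotate counter-clockwise with cos θ = 7/25, sin θ = -24/25: (0, 9/2) → (108/25, 63/50); (-2, 6) → (26/5, 18/5); (-1, 3) → (13/5, 9/5); (1, 15/2) → (187/25, 57/50)
T4 rotate counter-clockwise with cos θ = 3/5, sin θ = 4/5: (108/25, 63/50) → (198/125, 1053/250); (26/5, 18/5) → (6/25, 158/25); (13/5, 9/5) → (3/25, 79/25); (187/25, 57/50) → (447/125, 1667/250)

image vertices: (198/125, 1053/250), (6/25, 158/25), (3/25, 79/25), (447/125, 1667/250)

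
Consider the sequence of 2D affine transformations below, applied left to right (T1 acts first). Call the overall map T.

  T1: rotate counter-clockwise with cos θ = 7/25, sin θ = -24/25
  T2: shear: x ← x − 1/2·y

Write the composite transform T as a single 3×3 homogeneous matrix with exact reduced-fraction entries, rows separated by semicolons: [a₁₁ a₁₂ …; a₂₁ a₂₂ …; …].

T1 = [7/25 24/25 0; -24/25 7/25 0; 0 0 1]
T2·T1 = [19/25 41/50 0; -24/25 7/25 0; 0 0 1]

T = [19/25 41/50 0; -24/25 7/25 0; 0 0 1]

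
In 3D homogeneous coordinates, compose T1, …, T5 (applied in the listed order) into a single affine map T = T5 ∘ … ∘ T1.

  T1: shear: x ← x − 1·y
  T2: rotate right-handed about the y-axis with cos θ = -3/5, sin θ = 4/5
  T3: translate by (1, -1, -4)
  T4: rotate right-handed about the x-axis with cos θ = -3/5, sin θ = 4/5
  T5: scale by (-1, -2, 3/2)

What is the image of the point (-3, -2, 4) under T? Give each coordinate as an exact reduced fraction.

T1 shear: x ← x − 1·y: (-3, -2, 4) → (-1, -2, 4)
T2 rotate right-handed about the y-axis with cos θ = -3/5, sin θ = 4/5: (-1, -2, 4) → (19/5, -2, -8/5)
T3 translate by (1, -1, -4): (19/5, -2, -8/5) → (24/5, -3, -28/5)
T4 rotate right-handed about the x-axis with cos θ = -3/5, sin θ = 4/5: (24/5, -3, -28/5) → (24/5, 157/25, 24/25)
T5 scale by (-1, -2, 3/2): (24/5, 157/25, 24/25) → (-24/5, -314/25, 36/25)

T(p) = (-24/5, -314/25, 36/25)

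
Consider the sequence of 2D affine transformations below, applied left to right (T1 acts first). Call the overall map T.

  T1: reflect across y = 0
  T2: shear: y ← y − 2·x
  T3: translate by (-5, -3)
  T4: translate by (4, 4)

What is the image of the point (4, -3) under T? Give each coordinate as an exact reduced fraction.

T1 reflect across y = 0: (4, -3) → (4, 3)
T2 shear: y ← y − 2·x: (4, 3) → (4, -5)
T3 translate by (-5, -3): (4, -5) → (-1, -8)
T4 translate by (4, 4): (-1, -8) → (3, -4)

T(p) = (3, -4)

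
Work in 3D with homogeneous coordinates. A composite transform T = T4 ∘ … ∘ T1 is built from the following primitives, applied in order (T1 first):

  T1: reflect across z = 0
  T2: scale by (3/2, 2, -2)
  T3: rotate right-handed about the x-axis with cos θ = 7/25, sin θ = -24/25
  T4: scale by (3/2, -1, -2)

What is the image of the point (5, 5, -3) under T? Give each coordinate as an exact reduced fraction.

T(p) = (45/4, 74/25, 564/25)

T1 reflect across z = 0: (5, 5, -3) → (5, 5, 3)
T2 scale by (3/2, 2, -2): (5, 5, 3) → (15/2, 10, -6)
T3 rotate right-handed about the x-axis with cos θ = 7/25, sin θ = -24/25: (15/2, 10, -6) → (15/2, -74/25, -282/25)
T4 scale by (3/2, -1, -2): (15/2, -74/25, -282/25) → (45/4, 74/25, 564/25)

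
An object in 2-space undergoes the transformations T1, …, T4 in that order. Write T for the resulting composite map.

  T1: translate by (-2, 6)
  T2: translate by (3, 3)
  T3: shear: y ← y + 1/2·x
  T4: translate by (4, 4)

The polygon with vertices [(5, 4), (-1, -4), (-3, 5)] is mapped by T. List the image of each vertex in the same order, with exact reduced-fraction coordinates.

T1 translate by (-2, 6): (5, 4) → (3, 10); (-1, -4) → (-3, 2); (-3, 5) → (-5, 11)
T2 translate by (3, 3): (3, 10) → (6, 13); (-3, 2) → (0, 5); (-5, 11) → (-2, 14)
T3 shear: y ← y + 1/2·x: (6, 13) → (6, 16); (0, 5) → (0, 5); (-2, 14) → (-2, 13)
T4 translate by (4, 4): (6, 16) → (10, 20); (0, 5) → (4, 9); (-2, 13) → (2, 17)

image vertices: (10, 20), (4, 9), (2, 17)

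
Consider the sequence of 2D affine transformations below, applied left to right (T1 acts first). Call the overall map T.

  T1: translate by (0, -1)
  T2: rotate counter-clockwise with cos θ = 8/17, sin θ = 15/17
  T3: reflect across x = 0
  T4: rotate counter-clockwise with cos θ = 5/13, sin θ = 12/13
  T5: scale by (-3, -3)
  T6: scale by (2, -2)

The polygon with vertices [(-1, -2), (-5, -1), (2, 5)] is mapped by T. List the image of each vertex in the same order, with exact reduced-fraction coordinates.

image vertices: (-1698/221, -3834/221), (-6852/221, -2010/221), (3144/221, 5028/221)

T1 translate by (0, -1): (-1, -2) → (-1, -3); (-5, -1) → (-5, -2); (2, 5) → (2, 4)
T2 rotate counter-clockwise with cos θ = 8/17, sin θ = 15/17: (-1, -3) → (37/17, -39/17); (-5, -2) → (-10/17, -91/17); (2, 4) → (-44/17, 62/17)
T3 reflect across x = 0: (37/17, -39/17) → (-37/17, -39/17); (-10/17, -91/17) → (10/17, -91/17); (-44/17, 62/17) → (44/17, 62/17)
T4 rotate counter-clockwise with cos θ = 5/13, sin θ = 12/13: (-37/17, -39/17) → (283/221, -639/221); (10/17, -91/17) → (1142/221, -335/221); (44/17, 62/17) → (-524/221, 838/221)
T5 scale by (-3, -3): (283/221, -639/221) → (-849/221, 1917/221); (1142/221, -335/221) → (-3426/221, 1005/221); (-524/221, 838/221) → (1572/221, -2514/221)
T6 scale by (2, -2): (-849/221, 1917/221) → (-1698/221, -3834/221); (-3426/221, 1005/221) → (-6852/221, -2010/221); (1572/221, -2514/221) → (3144/221, 5028/221)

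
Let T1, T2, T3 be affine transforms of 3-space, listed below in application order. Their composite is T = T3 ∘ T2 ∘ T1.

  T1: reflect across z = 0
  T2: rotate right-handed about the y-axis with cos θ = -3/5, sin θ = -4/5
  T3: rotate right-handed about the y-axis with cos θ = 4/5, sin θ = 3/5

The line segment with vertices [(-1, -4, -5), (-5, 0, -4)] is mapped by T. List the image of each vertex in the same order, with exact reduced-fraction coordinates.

image vertices: (-5, -4, -1), (-4, 0, -5)

T1 reflect across z = 0: (-1, -4, -5) → (-1, -4, 5); (-5, 0, -4) → (-5, 0, 4)
T2 rotate right-handed about the y-axis with cos θ = -3/5, sin θ = -4/5: (-1, -4, 5) → (-17/5, -4, -19/5); (-5, 0, 4) → (-1/5, 0, -32/5)
T3 rotate right-handed about the y-axis with cos θ = 4/5, sin θ = 3/5: (-17/5, -4, -19/5) → (-5, -4, -1); (-1/5, 0, -32/5) → (-4, 0, -5)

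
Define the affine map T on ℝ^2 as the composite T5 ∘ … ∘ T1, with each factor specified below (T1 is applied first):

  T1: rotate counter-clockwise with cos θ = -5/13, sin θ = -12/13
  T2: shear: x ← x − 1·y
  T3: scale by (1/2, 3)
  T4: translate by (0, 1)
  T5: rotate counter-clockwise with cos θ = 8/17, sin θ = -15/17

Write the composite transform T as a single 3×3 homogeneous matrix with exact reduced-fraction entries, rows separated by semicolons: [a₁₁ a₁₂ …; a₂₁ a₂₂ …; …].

T = [-512/221 -157/221 15/17; -681/442 -495/442 8/17; 0 0 1]

T1 = [-5/13 12/13 0; -12/13 -5/13 0; 0 0 1]
T2·T1 = [7/13 17/13 0; -12/13 -5/13 0; 0 0 1]
T3·…·T1 = [7/26 17/26 0; -36/13 -15/13 0; 0 0 1]
T4·…·T1 = [7/26 17/26 0; -36/13 -15/13 1; 0 0 1]
T5·…·T1 = [-512/221 -157/221 15/17; -681/442 -495/442 8/17; 0 0 1]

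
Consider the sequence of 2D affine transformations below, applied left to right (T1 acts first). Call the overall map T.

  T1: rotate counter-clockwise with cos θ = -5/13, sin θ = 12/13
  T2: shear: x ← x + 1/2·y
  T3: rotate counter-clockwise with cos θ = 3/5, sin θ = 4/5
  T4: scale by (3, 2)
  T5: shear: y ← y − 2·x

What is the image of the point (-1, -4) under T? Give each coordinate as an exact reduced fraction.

T(p) = (417/65, -66/13)

T1 rotate counter-clockwise with cos θ = -5/13, sin θ = 12/13: (-1, -4) → (53/13, 8/13)
T2 shear: x ← x + 1/2·y: (53/13, 8/13) → (57/13, 8/13)
T3 rotate counter-clockwise with cos θ = 3/5, sin θ = 4/5: (57/13, 8/13) → (139/65, 252/65)
T4 scale by (3, 2): (139/65, 252/65) → (417/65, 504/65)
T5 shear: y ← y − 2·x: (417/65, 504/65) → (417/65, -66/13)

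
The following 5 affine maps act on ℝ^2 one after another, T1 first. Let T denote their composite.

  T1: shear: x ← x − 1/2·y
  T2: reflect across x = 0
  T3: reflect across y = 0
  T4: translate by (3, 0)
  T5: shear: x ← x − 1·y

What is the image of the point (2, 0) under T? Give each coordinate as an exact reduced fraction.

T(p) = (1, 0)

T1 shear: x ← x − 1/2·y: (2, 0) → (2, 0)
T2 reflect across x = 0: (2, 0) → (-2, 0)
T3 reflect across y = 0: (-2, 0) → (-2, 0)
T4 translate by (3, 0): (-2, 0) → (1, 0)
T5 shear: x ← x − 1·y: (1, 0) → (1, 0)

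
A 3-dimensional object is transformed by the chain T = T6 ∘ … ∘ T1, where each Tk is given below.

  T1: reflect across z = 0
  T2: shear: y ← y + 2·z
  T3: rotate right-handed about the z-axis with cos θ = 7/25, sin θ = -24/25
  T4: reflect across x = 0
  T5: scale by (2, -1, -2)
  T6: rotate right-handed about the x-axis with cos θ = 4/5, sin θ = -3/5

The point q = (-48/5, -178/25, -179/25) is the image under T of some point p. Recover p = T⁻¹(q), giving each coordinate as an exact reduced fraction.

p = (0, -5, -5)

T1 = [1 0 0 0; 0 1 0 0; 0 0 -1 0; 0 0 0 1]
T2·T1 = [1 0 0 0; 0 1 -2 0; 0 0 -1 0; 0 0 0 1]
T3·…·T1 = [7/25 24/25 -48/25 0; -24/25 7/25 -14/25 0; 0 0 -1 0; 0 0 0 1]
T4·…·T1 = [-7/25 -24/25 48/25 0; -24/25 7/25 -14/25 0; 0 0 -1 0; 0 0 0 1]
T5·…·T1 = [-14/25 -48/25 96/25 0; 24/25 -7/25 14/25 0; 0 0 2 0; 0 0 0 1]
T6·…·T1 = [-14/25 -48/25 96/25 0; 96/125 -28/125 206/125 0; -72/125 21/125 158/125 0; 0 0 0 1]
det M = 4; M⁻¹ = [-7/50 96/125 -72/125 0; -12/25 47/125 121/125 0; 0 3/10 2/5 0; 0 0 0 1]
M⁻¹ · (-48/5, -178/25, -179/25)ᵀ = (0, -5, -5)ᵀ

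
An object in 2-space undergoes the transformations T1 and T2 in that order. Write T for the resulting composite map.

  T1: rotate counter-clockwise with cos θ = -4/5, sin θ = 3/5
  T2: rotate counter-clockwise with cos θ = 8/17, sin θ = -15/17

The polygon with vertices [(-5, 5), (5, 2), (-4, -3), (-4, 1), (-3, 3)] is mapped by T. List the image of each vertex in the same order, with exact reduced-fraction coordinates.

T1 rotate counter-clockwise with cos θ = -4/5, sin θ = 3/5: (-5, 5) → (1, -7); (5, 2) → (-26/5, 7/5); (-4, -3) → (5, 0); (-4, 1) → (13/5, -16/5); (-3, 3) → (3/5, -21/5)
T2 rotate counter-clockwise with cos θ = 8/17, sin θ = -15/17: (1, -7) → (-97/17, -71/17); (-26/5, 7/5) → (-103/85, 446/85); (5, 0) → (40/17, -75/17); (13/5, -16/5) → (-8/5, -19/5); (3/5, -21/5) → (-291/85, -213/85)

image vertices: (-97/17, -71/17), (-103/85, 446/85), (40/17, -75/17), (-8/5, -19/5), (-291/85, -213/85)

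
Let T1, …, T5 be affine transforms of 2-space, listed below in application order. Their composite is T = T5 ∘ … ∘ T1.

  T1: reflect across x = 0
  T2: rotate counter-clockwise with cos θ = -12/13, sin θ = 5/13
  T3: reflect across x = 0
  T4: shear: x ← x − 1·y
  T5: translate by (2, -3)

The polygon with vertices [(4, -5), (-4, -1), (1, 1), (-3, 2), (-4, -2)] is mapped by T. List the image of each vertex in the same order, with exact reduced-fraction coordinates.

image vertices: (-87/13, 1/13), (37/13, -7/13), (36/13, -56/13), (81/13, -48/13), (20/13, 5/13)

T1 reflect across x = 0: (4, -5) → (-4, -5); (-4, -1) → (4, -1); (1, 1) → (-1, 1); (-3, 2) → (3, 2); (-4, -2) → (4, -2)
T2 rotate counter-clockwise with cos θ = -12/13, sin θ = 5/13: (-4, -5) → (73/13, 40/13); (4, -1) → (-43/13, 32/13); (-1, 1) → (7/13, -17/13); (3, 2) → (-46/13, -9/13); (4, -2) → (-38/13, 44/13)
T3 reflect across x = 0: (73/13, 40/13) → (-73/13, 40/13); (-43/13, 32/13) → (43/13, 32/13); (7/13, -17/13) → (-7/13, -17/13); (-46/13, -9/13) → (46/13, -9/13); (-38/13, 44/13) → (38/13, 44/13)
T4 shear: x ← x − 1·y: (-73/13, 40/13) → (-113/13, 40/13); (43/13, 32/13) → (11/13, 32/13); (-7/13, -17/13) → (10/13, -17/13); (46/13, -9/13) → (55/13, -9/13); (38/13, 44/13) → (-6/13, 44/13)
T5 translate by (2, -3): (-113/13, 40/13) → (-87/13, 1/13); (11/13, 32/13) → (37/13, -7/13); (10/13, -17/13) → (36/13, -56/13); (55/13, -9/13) → (81/13, -48/13); (-6/13, 44/13) → (20/13, 5/13)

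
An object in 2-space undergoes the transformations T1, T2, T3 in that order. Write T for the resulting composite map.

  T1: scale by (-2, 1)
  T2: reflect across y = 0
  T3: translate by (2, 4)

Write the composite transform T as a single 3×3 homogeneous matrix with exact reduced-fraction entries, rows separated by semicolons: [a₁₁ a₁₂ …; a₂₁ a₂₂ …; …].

T1 = [-2 0 0; 0 1 0; 0 0 1]
T2·T1 = [-2 0 0; 0 -1 0; 0 0 1]
T3·…·T1 = [-2 0 2; 0 -1 4; 0 0 1]

T = [-2 0 2; 0 -1 4; 0 0 1]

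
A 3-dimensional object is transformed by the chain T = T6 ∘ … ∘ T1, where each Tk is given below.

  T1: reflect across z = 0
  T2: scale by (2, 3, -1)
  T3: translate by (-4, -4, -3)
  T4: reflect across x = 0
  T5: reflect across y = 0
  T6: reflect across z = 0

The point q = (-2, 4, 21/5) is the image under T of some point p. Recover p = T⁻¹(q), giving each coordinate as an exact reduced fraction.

T1 = [1 0 0 0; 0 1 0 0; 0 0 -1 0; 0 0 0 1]
T2·T1 = [2 0 0 0; 0 3 0 0; 0 0 1 0; 0 0 0 1]
T3·…·T1 = [2 0 0 -4; 0 3 0 -4; 0 0 1 -3; 0 0 0 1]
T4·…·T1 = [-2 0 0 4; 0 3 0 -4; 0 0 1 -3; 0 0 0 1]
T5·…·T1 = [-2 0 0 4; 0 -3 0 4; 0 0 1 -3; 0 0 0 1]
T6·…·T1 = [-2 0 0 4; 0 -3 0 4; 0 0 -1 3; 0 0 0 1]
det M = -6; M⁻¹ = [-1/2 0 0 2; 0 -1/3 0 4/3; 0 0 -1 3; 0 0 0 1]
M⁻¹ · (-2, 4, 21/5)ᵀ = (3, 0, -6/5)ᵀ

p = (3, 0, -6/5)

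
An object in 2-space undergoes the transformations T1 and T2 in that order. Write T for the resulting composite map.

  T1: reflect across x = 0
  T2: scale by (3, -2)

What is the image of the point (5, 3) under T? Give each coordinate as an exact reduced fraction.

T(p) = (-15, -6)

T1 reflect across x = 0: (5, 3) → (-5, 3)
T2 scale by (3, -2): (-5, 3) → (-15, -6)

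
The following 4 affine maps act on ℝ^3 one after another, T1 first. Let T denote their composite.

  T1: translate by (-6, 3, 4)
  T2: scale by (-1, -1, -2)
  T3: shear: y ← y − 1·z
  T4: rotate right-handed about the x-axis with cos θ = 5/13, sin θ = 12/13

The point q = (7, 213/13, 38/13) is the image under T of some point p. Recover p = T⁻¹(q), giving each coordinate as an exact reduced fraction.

p = (-1, 2, 3)

T1 = [1 0 0 -6; 0 1 0 3; 0 0 1 4; 0 0 0 1]
T2·T1 = [-1 0 0 6; 0 -1 0 -3; 0 0 -2 -8; 0 0 0 1]
T3·…·T1 = [-1 0 0 6; 0 -1 2 5; 0 0 -2 -8; 0 0 0 1]
T4·…·T1 = [-1 0 0 6; 0 -5/13 34/13 121/13; 0 -12/13 14/13 20/13; 0 0 0 1]
det M = -2; M⁻¹ = [-1 0 0 6; 0 7/13 -17/13 -3; 0 6/13 -5/26 -4; 0 0 0 1]
M⁻¹ · (7, 213/13, 38/13)ᵀ = (-1, 2, 3)ᵀ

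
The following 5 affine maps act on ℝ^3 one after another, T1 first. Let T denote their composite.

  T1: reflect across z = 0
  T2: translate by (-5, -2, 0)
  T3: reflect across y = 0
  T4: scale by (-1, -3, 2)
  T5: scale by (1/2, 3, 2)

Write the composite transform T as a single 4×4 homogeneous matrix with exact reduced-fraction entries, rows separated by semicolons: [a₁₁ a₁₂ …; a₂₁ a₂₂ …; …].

T1 = [1 0 0 0; 0 1 0 0; 0 0 -1 0; 0 0 0 1]
T2·T1 = [1 0 0 -5; 0 1 0 -2; 0 0 -1 0; 0 0 0 1]
T3·…·T1 = [1 0 0 -5; 0 -1 0 2; 0 0 -1 0; 0 0 0 1]
T4·…·T1 = [-1 0 0 5; 0 3 0 -6; 0 0 -2 0; 0 0 0 1]
T5·…·T1 = [-1/2 0 0 5/2; 0 9 0 -18; 0 0 -4 0; 0 0 0 1]

T = [-1/2 0 0 5/2; 0 9 0 -18; 0 0 -4 0; 0 0 0 1]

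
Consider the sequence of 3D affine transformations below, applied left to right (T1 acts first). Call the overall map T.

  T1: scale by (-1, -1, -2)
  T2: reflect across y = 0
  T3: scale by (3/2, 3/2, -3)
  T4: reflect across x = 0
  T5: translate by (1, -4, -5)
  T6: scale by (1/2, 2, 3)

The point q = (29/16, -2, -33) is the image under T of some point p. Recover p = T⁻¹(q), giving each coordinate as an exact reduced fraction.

p = (7/4, 2, -1)

T1 = [-1 0 0 0; 0 -1 0 0; 0 0 -2 0; 0 0 0 1]
T2·T1 = [-1 0 0 0; 0 1 0 0; 0 0 -2 0; 0 0 0 1]
T3·…·T1 = [-3/2 0 0 0; 0 3/2 0 0; 0 0 6 0; 0 0 0 1]
T4·…·T1 = [3/2 0 0 0; 0 3/2 0 0; 0 0 6 0; 0 0 0 1]
T5·…·T1 = [3/2 0 0 1; 0 3/2 0 -4; 0 0 6 -5; 0 0 0 1]
T6·…·T1 = [3/4 0 0 1/2; 0 3 0 -8; 0 0 18 -15; 0 0 0 1]
det M = 81/2; M⁻¹ = [4/3 0 0 -2/3; 0 1/3 0 8/3; 0 0 1/18 5/6; 0 0 0 1]
M⁻¹ · (29/16, -2, -33)ᵀ = (7/4, 2, -1)ᵀ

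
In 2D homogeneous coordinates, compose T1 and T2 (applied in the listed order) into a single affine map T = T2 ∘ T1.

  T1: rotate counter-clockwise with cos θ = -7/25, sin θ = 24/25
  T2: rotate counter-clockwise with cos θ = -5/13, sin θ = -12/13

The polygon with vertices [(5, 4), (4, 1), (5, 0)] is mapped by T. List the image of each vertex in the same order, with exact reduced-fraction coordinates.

image vertices: (1759/325, 1112/325), (1328/325, 179/325), (323/65, -36/65)

T1 rotate counter-clockwise with cos θ = -7/25, sin θ = 24/25: (5, 4) → (-131/25, 92/25); (4, 1) → (-52/25, 89/25); (5, 0) → (-7/5, 24/5)
T2 rotate counter-clockwise with cos θ = -5/13, sin θ = -12/13: (-131/25, 92/25) → (1759/325, 1112/325); (-52/25, 89/25) → (1328/325, 179/325); (-7/5, 24/5) → (323/65, -36/65)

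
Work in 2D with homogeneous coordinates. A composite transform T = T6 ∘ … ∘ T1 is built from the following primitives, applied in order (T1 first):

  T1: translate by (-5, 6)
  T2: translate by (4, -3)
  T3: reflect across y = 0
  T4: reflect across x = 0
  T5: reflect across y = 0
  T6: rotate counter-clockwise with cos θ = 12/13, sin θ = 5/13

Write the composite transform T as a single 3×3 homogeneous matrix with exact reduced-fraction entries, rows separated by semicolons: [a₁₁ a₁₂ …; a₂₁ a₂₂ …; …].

T = [-12/13 -5/13 -3/13; -5/13 12/13 41/13; 0 0 1]

T1 = [1 0 -5; 0 1 6; 0 0 1]
T2·T1 = [1 0 -1; 0 1 3; 0 0 1]
T3·…·T1 = [1 0 -1; 0 -1 -3; 0 0 1]
T4·…·T1 = [-1 0 1; 0 -1 -3; 0 0 1]
T5·…·T1 = [-1 0 1; 0 1 3; 0 0 1]
T6·…·T1 = [-12/13 -5/13 -3/13; -5/13 12/13 41/13; 0 0 1]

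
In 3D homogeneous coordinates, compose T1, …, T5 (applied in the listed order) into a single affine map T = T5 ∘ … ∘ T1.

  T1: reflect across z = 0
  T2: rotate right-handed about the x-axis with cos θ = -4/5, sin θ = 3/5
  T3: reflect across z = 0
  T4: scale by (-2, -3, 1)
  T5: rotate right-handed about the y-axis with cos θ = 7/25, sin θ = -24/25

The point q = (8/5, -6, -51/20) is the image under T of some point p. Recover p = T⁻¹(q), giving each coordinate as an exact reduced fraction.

T1 = [1 0 0 0; 0 1 0 0; 0 0 -1 0; 0 0 0 1]
T2·T1 = [1 0 0 0; 0 -4/5 3/5 0; 0 3/5 4/5 0; 0 0 0 1]
T3·…·T1 = [1 0 0 0; 0 -4/5 3/5 0; 0 -3/5 -4/5 0; 0 0 0 1]
T4·…·T1 = [-2 0 0 0; 0 12/5 -9/5 0; 0 -3/5 -4/5 0; 0 0 0 1]
T5·…·T1 = [-14/25 72/125 96/125 0; 0 12/5 -9/5 0; -48/25 -21/125 -28/125 0; 0 0 0 1]
det M = 6; M⁻¹ = [-7/50 0 -12/25 0; 72/125 4/15 -21/125 0; 96/125 -1/5 -28/125 0; 0 0 0 1]
M⁻¹ · (8/5, -6, -51/20)ᵀ = (1, -1/4, 3)ᵀ

p = (1, -1/4, 3)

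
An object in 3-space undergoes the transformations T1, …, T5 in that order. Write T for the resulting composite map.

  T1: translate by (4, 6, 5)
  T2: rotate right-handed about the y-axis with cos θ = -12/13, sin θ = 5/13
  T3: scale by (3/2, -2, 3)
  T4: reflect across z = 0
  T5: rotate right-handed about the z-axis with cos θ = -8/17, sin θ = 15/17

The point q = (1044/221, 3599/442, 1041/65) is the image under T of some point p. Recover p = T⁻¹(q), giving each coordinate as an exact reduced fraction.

p = (-5, -2, 6/5)

T1 = [1 0 0 4; 0 1 0 6; 0 0 1 5; 0 0 0 1]
T2·T1 = [-12/13 0 5/13 -23/13; 0 1 0 6; -5/13 0 -12/13 -80/13; 0 0 0 1]
T3·…·T1 = [-18/13 0 15/26 -69/26; 0 -2 0 -12; -15/13 0 -36/13 -240/13; 0 0 0 1]
T4·…·T1 = [-18/13 0 15/26 -69/26; 0 -2 0 -12; 15/13 0 36/13 240/13; 0 0 0 1]
T5·…·T1 = [144/221 30/17 -60/221 2616/221; -270/221 16/17 225/442 1461/442; 15/13 0 36/13 240/13; 0 0 0 1]
det M = 9; M⁻¹ = [64/221 -120/221 5/39 -4; 15/34 4/17 0 -6; -80/663 50/221 4/13 -5; 0 0 0 1]
M⁻¹ · (1044/221, 3599/442, 1041/65)ᵀ = (-5, -2, 6/5)ᵀ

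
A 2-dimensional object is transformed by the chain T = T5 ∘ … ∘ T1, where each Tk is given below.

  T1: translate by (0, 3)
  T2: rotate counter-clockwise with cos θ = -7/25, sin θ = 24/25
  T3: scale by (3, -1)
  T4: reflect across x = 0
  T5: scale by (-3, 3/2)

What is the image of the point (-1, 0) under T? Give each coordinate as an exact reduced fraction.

T(p) = (-117/5, 27/10)

T1 translate by (0, 3): (-1, 0) → (-1, 3)
T2 rotate counter-clockwise with cos θ = -7/25, sin θ = 24/25: (-1, 3) → (-13/5, -9/5)
T3 scale by (3, -1): (-13/5, -9/5) → (-39/5, 9/5)
T4 reflect across x = 0: (-39/5, 9/5) → (39/5, 9/5)
T5 scale by (-3, 3/2): (39/5, 9/5) → (-117/5, 27/10)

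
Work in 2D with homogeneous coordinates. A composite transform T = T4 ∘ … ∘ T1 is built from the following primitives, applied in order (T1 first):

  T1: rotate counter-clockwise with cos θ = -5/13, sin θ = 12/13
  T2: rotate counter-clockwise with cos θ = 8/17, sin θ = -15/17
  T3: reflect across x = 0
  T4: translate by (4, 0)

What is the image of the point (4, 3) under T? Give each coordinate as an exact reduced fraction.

T1 rotate counter-clockwise with cos θ = -5/13, sin θ = 12/13: (4, 3) → (-56/13, 33/13)
T2 rotate counter-clockwise with cos θ = 8/17, sin θ = -15/17: (-56/13, 33/13) → (47/221, 1104/221)
T3 reflect across x = 0: (47/221, 1104/221) → (-47/221, 1104/221)
T4 translate by (4, 0): (-47/221, 1104/221) → (837/221, 1104/221)

T(p) = (837/221, 1104/221)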